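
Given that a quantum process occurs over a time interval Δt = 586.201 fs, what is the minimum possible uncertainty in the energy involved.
561.422 μeV

Using the energy-time uncertainty principle:
ΔEΔt ≥ ℏ/2

The minimum uncertainty in energy is:
ΔE_min = ℏ/(2Δt)
ΔE_min = (1.055e-34 J·s) / (2 × 5.862e-13 s)
ΔE_min = 8.995e-23 J = 561.422 μeV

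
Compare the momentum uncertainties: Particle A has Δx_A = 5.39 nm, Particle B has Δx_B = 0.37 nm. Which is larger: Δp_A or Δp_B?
Particle B has the larger minimum momentum uncertainty, by a factor of 14.57.

For each particle, the minimum momentum uncertainty is Δp_min = ℏ/(2Δx):

Particle A: Δp_A = ℏ/(2×5.390e-09 m) = 9.783e-27 kg·m/s
Particle B: Δp_B = ℏ/(2×3.700e-10 m) = 1.425e-25 kg·m/s

Ratio: Δp_B/Δp_A = 14.57

Since Δp_min ∝ 1/Δx, the particle with smaller position uncertainty (B) has larger momentum uncertainty.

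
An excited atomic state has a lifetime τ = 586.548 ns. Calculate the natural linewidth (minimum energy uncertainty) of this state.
561.090 peV

Using the energy-time uncertainty principle:
ΔEΔt ≥ ℏ/2

The lifetime τ represents the time uncertainty Δt.
The natural linewidth (minimum energy uncertainty) is:

ΔE = ℏ/(2τ)
ΔE = (1.055e-34 J·s) / (2 × 5.865e-07 s)
ΔE = 8.990e-29 J = 561.090 peV

This natural linewidth limits the precision of spectroscopic measurements.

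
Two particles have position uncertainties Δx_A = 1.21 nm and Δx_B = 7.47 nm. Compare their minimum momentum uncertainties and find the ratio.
Particle A has the larger minimum momentum uncertainty, by a factor of 6.17.

For each particle, the minimum momentum uncertainty is Δp_min = ℏ/(2Δx):

Particle A: Δp_A = ℏ/(2×1.210e-09 m) = 4.358e-26 kg·m/s
Particle B: Δp_B = ℏ/(2×7.470e-09 m) = 7.059e-27 kg·m/s

Ratio: Δp_A/Δp_B = 6.17

Since Δp_min ∝ 1/Δx, the particle with smaller position uncertainty (A) has larger momentum uncertainty.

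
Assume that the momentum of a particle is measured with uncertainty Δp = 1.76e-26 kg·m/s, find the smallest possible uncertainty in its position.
2.996 nm

Using the Heisenberg uncertainty principle:
ΔxΔp ≥ ℏ/2

The minimum uncertainty in position is:
Δx_min = ℏ/(2Δp)
Δx_min = (1.055e-34 J·s) / (2 × 1.760e-26 kg·m/s)
Δx_min = 2.996e-09 m = 2.996 nm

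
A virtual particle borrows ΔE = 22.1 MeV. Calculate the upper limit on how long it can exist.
14.892 ys

Using the energy-time uncertainty principle:
ΔEΔt ≥ ℏ/2

For a virtual particle borrowing energy ΔE, the maximum lifetime is:
Δt_max = ℏ/(2ΔE)

Converting energy:
ΔE = 22.1 MeV = 3.541e-12 J

Δt_max = (1.055e-34 J·s) / (2 × 3.541e-12 J)
Δt_max = 1.489e-23 s = 14.892 ys

Virtual particles with higher borrowed energy exist for shorter times.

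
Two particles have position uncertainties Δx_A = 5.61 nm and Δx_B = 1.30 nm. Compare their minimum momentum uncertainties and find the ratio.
Particle B has the larger minimum momentum uncertainty, by a factor of 4.32.

For each particle, the minimum momentum uncertainty is Δp_min = ℏ/(2Δx):

Particle A: Δp_A = ℏ/(2×5.610e-09 m) = 9.399e-27 kg·m/s
Particle B: Δp_B = ℏ/(2×1.300e-09 m) = 4.056e-26 kg·m/s

Ratio: Δp_B/Δp_A = 4.32

Since Δp_min ∝ 1/Δx, the particle with smaller position uncertainty (B) has larger momentum uncertainty.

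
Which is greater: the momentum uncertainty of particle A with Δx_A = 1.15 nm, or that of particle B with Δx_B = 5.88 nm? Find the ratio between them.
Particle A has the larger minimum momentum uncertainty, by a factor of 5.11.

For each particle, the minimum momentum uncertainty is Δp_min = ℏ/(2Δx):

Particle A: Δp_A = ℏ/(2×1.150e-09 m) = 4.585e-26 kg·m/s
Particle B: Δp_B = ℏ/(2×5.880e-09 m) = 8.967e-27 kg·m/s

Ratio: Δp_A/Δp_B = 5.11

Since Δp_min ∝ 1/Δx, the particle with smaller position uncertainty (A) has larger momentum uncertainty.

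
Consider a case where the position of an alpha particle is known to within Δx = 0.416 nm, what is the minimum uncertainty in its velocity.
19.076 m/s

Using the Heisenberg uncertainty principle and Δp = mΔv:
ΔxΔp ≥ ℏ/2
Δx(mΔv) ≥ ℏ/2

The minimum uncertainty in velocity is:
Δv_min = ℏ/(2mΔx)
Δv_min = (1.055e-34 J·s) / (2 × 6.645e-27 kg × 4.160e-10 m)
Δv_min = 1.908e+01 m/s = 19.076 m/s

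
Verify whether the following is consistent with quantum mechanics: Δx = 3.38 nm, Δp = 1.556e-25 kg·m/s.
Yes, it satisfies the uncertainty principle.

Calculate the product ΔxΔp:
ΔxΔp = (3.380e-09 m) × (1.556e-25 kg·m/s)
ΔxΔp = 5.259e-34 J·s

Compare to the minimum allowed value ℏ/2:
ℏ/2 = 5.273e-35 J·s

Since ΔxΔp = 5.259e-34 J·s ≥ 5.273e-35 J·s = ℏ/2,
the measurement satisfies the uncertainty principle.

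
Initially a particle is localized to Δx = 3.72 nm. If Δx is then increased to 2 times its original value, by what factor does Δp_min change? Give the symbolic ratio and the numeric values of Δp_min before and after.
Original Δp_min = 1.417 × 10^-26 kg·m/s; new Δp'_min = 7.087 × 10^-27 kg·m/s; ratio Δp'_min/Δp_min = 1/2.

From the uncertainty principle ΔxΔp ≥ ℏ/2, the minimum momentum uncertainty is Δp_min = ℏ/(2Δx).

Original (Δx = 3.72 nm = 3.720e-09 m):
Δp_min = (1.055e-34 J·s)/(2 × 3.720e-09 m) = 1.417e-26 kg·m/s

When Δx → 2Δx:
Δp'_min = ℏ/(2 × 2Δx) = (1/2) × ℏ/(2Δx) = (1/2) × Δp_min
Δp'_min = 1/2 × 1.417e-26 kg·m/s = 7.087e-27 kg·m/s

Since Δp_min ∝ 1/Δx, when Δx is increased to 2 times its original value, Δp_min decreases to 1/2 of its original value.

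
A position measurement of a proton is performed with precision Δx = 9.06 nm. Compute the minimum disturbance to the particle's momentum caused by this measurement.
5.820 × 10^-27 kg·m/s

The uncertainty principle implies that measuring position disturbs momentum:
ΔxΔp ≥ ℏ/2

When we measure position with precision Δx, we necessarily introduce a momentum uncertainty:
Δp ≥ ℏ/(2Δx)
Δp_min = (1.055e-34 J·s) / (2 × 9.060e-09 m)
Δp_min = 5.820e-27 kg·m/s

The more precisely we measure position, the greater the momentum disturbance.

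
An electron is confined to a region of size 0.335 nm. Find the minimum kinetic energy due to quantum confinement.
84.874 meV

Using the uncertainty principle:

1. Position uncertainty: Δx ≈ 3.350e-10 m
2. Minimum momentum uncertainty: Δp = ℏ/(2Δx) = 1.574e-25 kg·m/s
3. Minimum kinetic energy:
   KE = (Δp)²/(2m) = (1.574e-25)²/(2 × 9.109e-31 kg)
   KE = 1.360e-20 J = 84.874 meV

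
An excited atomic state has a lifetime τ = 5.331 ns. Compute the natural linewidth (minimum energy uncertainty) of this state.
61.734 neV

Using the energy-time uncertainty principle:
ΔEΔt ≥ ℏ/2

The lifetime τ represents the time uncertainty Δt.
The natural linewidth (minimum energy uncertainty) is:

ΔE = ℏ/(2τ)
ΔE = (1.055e-34 J·s) / (2 × 5.331e-09 s)
ΔE = 9.891e-27 J = 61.734 neV

This natural linewidth limits the precision of spectroscopic measurements.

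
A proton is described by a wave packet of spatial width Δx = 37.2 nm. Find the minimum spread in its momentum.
1.417 × 10^-27 kg·m/s

For a wave packet, the spatial width Δx and momentum spread Δp are related by the uncertainty principle:
ΔxΔp ≥ ℏ/2

The minimum momentum spread is:
Δp_min = ℏ/(2Δx)
Δp_min = (1.055e-34 J·s) / (2 × 3.720e-08 m)
Δp_min = 1.417e-27 kg·m/s

A wave packet cannot have both a well-defined position and well-defined momentum.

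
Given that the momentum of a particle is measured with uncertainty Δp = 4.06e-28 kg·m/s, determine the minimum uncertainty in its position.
129.873 nm

Using the Heisenberg uncertainty principle:
ΔxΔp ≥ ℏ/2

The minimum uncertainty in position is:
Δx_min = ℏ/(2Δp)
Δx_min = (1.055e-34 J·s) / (2 × 4.060e-28 kg·m/s)
Δx_min = 1.299e-07 m = 129.873 nm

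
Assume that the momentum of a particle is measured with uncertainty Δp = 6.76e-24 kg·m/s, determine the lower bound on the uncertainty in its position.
7.800 pm

Using the Heisenberg uncertainty principle:
ΔxΔp ≥ ℏ/2

The minimum uncertainty in position is:
Δx_min = ℏ/(2Δp)
Δx_min = (1.055e-34 J·s) / (2 × 6.760e-24 kg·m/s)
Δx_min = 7.800e-12 m = 7.800 pm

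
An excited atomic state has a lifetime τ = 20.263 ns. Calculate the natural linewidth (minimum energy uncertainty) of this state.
16.242 neV

Using the energy-time uncertainty principle:
ΔEΔt ≥ ℏ/2

The lifetime τ represents the time uncertainty Δt.
The natural linewidth (minimum energy uncertainty) is:

ΔE = ℏ/(2τ)
ΔE = (1.055e-34 J·s) / (2 × 2.026e-08 s)
ΔE = 2.602e-27 J = 16.242 neV

This natural linewidth limits the precision of spectroscopic measurements.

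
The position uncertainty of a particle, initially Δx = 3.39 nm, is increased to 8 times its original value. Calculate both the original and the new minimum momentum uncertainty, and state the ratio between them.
Original Δp_min = 1.555 × 10^-26 kg·m/s; new Δp'_min = 1.944 × 10^-27 kg·m/s; ratio Δp'_min/Δp_min = 1/8.

From the uncertainty principle ΔxΔp ≥ ℏ/2, the minimum momentum uncertainty is Δp_min = ℏ/(2Δx).

Original (Δx = 3.39 nm = 3.390e-09 m):
Δp_min = (1.055e-34 J·s)/(2 × 3.390e-09 m) = 1.555e-26 kg·m/s

When Δx → 8Δx:
Δp'_min = ℏ/(2 × 8Δx) = (1/8) × ℏ/(2Δx) = (1/8) × Δp_min
Δp'_min = 1/8 × 1.555e-26 kg·m/s = 1.944e-27 kg·m/s

Since Δp_min ∝ 1/Δx, when Δx is increased to 8 times its original value, Δp_min decreases to 1/8 of its original value.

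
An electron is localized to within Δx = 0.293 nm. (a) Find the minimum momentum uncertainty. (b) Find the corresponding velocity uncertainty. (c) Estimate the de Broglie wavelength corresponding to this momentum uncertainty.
(a) Δp_min = 1.800 × 10^-25 kg·m/s
(b) Δv_min = 197.556 km/s
(c) λ_dB = 3.682 nm

Step-by-step:

(a) From the uncertainty principle:
Δp_min = ℏ/(2Δx) = (1.055e-34 J·s)/(2 × 2.930e-10 m) = 1.800e-25 kg·m/s

(b) The velocity uncertainty:
Δv = Δp/m = (1.800e-25 kg·m/s)/(9.109e-31 kg) = 1.976e+05 m/s = 197.556 km/s

(c) The de Broglie wavelength for this momentum:
λ = h/p = (6.626e-34 J·s)/(1.800e-25 kg·m/s) = 3.682e-09 m = 3.682 nm

Note: The de Broglie wavelength is comparable to the localization size, as expected from wave-particle duality.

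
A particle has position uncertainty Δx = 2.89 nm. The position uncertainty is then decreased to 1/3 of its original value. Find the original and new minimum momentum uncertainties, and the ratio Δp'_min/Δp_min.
Original Δp_min = 1.825 × 10^-26 kg·m/s; new Δp'_min = 5.474 × 10^-26 kg·m/s; ratio Δp'_min/Δp_min = 3.

From the uncertainty principle ΔxΔp ≥ ℏ/2, the minimum momentum uncertainty is Δp_min = ℏ/(2Δx).

Original (Δx = 2.89 nm = 2.890e-09 m):
Δp_min = (1.055e-34 J·s)/(2 × 2.890e-09 m) = 1.825e-26 kg·m/s

When Δx → (1/3)Δx:
Δp'_min = ℏ/(2 × (1/3)Δx) = 3 × ℏ/(2Δx) = 3 × Δp_min
Δp'_min = 3 × 1.825e-26 kg·m/s = 5.474e-26 kg·m/s

Since Δp_min ∝ 1/Δx, when Δx is decreased to 1/3 of its original value, Δp_min increases to 3 times its original value.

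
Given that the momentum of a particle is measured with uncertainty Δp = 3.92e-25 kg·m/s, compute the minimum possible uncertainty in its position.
134.512 pm

Using the Heisenberg uncertainty principle:
ΔxΔp ≥ ℏ/2

The minimum uncertainty in position is:
Δx_min = ℏ/(2Δp)
Δx_min = (1.055e-34 J·s) / (2 × 3.920e-25 kg·m/s)
Δx_min = 1.345e-10 m = 134.512 pm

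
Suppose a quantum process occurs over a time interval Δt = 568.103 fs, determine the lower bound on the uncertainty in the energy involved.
579.307 μeV

Using the energy-time uncertainty principle:
ΔEΔt ≥ ℏ/2

The minimum uncertainty in energy is:
ΔE_min = ℏ/(2Δt)
ΔE_min = (1.055e-34 J·s) / (2 × 5.681e-13 s)
ΔE_min = 9.282e-23 J = 579.307 μeV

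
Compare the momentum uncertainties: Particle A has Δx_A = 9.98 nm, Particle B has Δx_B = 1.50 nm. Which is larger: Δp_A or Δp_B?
Particle B has the larger minimum momentum uncertainty, by a factor of 6.65.

For each particle, the minimum momentum uncertainty is Δp_min = ℏ/(2Δx):

Particle A: Δp_A = ℏ/(2×9.980e-09 m) = 5.283e-27 kg·m/s
Particle B: Δp_B = ℏ/(2×1.500e-09 m) = 3.515e-26 kg·m/s

Ratio: Δp_B/Δp_A = 6.65

Since Δp_min ∝ 1/Δx, the particle with smaller position uncertainty (B) has larger momentum uncertainty.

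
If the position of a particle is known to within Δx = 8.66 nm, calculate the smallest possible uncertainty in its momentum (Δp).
6.089 × 10^-27 kg·m/s

Using the Heisenberg uncertainty principle:
ΔxΔp ≥ ℏ/2

The minimum uncertainty in momentum is:
Δp_min = ℏ/(2Δx)
Δp_min = (1.055e-34 J·s) / (2 × 8.660e-09 m)
Δp_min = 6.089e-27 kg·m/s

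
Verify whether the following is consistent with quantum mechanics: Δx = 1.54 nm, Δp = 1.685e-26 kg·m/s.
No, it violates the uncertainty principle (impossible measurement).

Calculate the product ΔxΔp:
ΔxΔp = (1.540e-09 m) × (1.685e-26 kg·m/s)
ΔxΔp = 2.595e-35 J·s

Compare to the minimum allowed value ℏ/2:
ℏ/2 = 5.273e-35 J·s

Since ΔxΔp = 2.595e-35 J·s < 5.273e-35 J·s = ℏ/2,
the measurement violates the uncertainty principle.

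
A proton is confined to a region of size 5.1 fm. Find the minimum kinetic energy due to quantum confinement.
199.441 keV

Using the uncertainty principle:

1. Position uncertainty: Δx ≈ 5.100e-15 m
2. Minimum momentum uncertainty: Δp = ℏ/(2Δx) = 1.034e-20 kg·m/s
3. Minimum kinetic energy:
   KE = (Δp)²/(2m) = (1.034e-20)²/(2 × 1.673e-27 kg)
   KE = 3.195e-14 J = 199.441 keV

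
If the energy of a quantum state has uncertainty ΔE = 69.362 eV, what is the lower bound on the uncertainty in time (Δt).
4.745 as

Using the energy-time uncertainty principle:
ΔEΔt ≥ ℏ/2

The minimum uncertainty in time is:
Δt_min = ℏ/(2ΔE)
Δt_min = (1.055e-34 J·s) / (2 × 1.111e-17 J)
Δt_min = 4.745e-18 s = 4.745 as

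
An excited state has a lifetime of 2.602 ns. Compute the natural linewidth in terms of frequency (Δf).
30.583 MHz

Using the energy-time uncertainty principle and E = hf:
ΔEΔt ≥ ℏ/2
hΔf·Δt ≥ ℏ/2

The minimum frequency uncertainty is:
Δf = ℏ/(2hτ) = 1/(4πτ)
Δf = 1/(4π × 2.602e-09 s)
Δf = 3.058e+07 Hz = 30.583 MHz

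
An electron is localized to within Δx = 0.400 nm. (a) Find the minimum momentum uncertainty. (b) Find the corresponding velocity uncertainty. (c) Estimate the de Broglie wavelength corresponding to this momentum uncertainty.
(a) Δp_min = 1.318 × 10^-25 kg·m/s
(b) Δv_min = 144.710 km/s
(c) λ_dB = 5.027 nm

Step-by-step:

(a) From the uncertainty principle:
Δp_min = ℏ/(2Δx) = (1.055e-34 J·s)/(2 × 4.000e-10 m) = 1.318e-25 kg·m/s

(b) The velocity uncertainty:
Δv = Δp/m = (1.318e-25 kg·m/s)/(9.109e-31 kg) = 1.447e+05 m/s = 144.710 km/s

(c) The de Broglie wavelength for this momentum:
λ = h/p = (6.626e-34 J·s)/(1.318e-25 kg·m/s) = 5.027e-09 m = 5.027 nm

Note: The de Broglie wavelength is comparable to the localization size, as expected from wave-particle duality.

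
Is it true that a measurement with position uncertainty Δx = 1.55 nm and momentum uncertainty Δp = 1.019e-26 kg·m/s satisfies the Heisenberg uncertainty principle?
No, it violates the uncertainty principle (impossible measurement).

Calculate the product ΔxΔp:
ΔxΔp = (1.550e-09 m) × (1.019e-26 kg·m/s)
ΔxΔp = 1.579e-35 J·s

Compare to the minimum allowed value ℏ/2:
ℏ/2 = 5.273e-35 J·s

Since ΔxΔp = 1.579e-35 J·s < 5.273e-35 J·s = ℏ/2,
the measurement violates the uncertainty principle.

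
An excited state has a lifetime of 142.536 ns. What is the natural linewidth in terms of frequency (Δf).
558.297 kHz

Using the energy-time uncertainty principle and E = hf:
ΔEΔt ≥ ℏ/2
hΔf·Δt ≥ ℏ/2

The minimum frequency uncertainty is:
Δf = ℏ/(2hτ) = 1/(4πτ)
Δf = 1/(4π × 1.425e-07 s)
Δf = 5.583e+05 Hz = 558.297 kHz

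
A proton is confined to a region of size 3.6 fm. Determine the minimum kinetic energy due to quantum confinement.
400.266 keV

Using the uncertainty principle:

1. Position uncertainty: Δx ≈ 3.600e-15 m
2. Minimum momentum uncertainty: Δp = ℏ/(2Δx) = 1.465e-20 kg·m/s
3. Minimum kinetic energy:
   KE = (Δp)²/(2m) = (1.465e-20)²/(2 × 1.673e-27 kg)
   KE = 6.413e-14 J = 400.266 keV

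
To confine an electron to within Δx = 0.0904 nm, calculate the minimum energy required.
1.166 eV

Localizing a particle requires giving it sufficient momentum uncertainty:

1. From uncertainty principle: Δp ≥ ℏ/(2Δx)
   Δp_min = (1.055e-34 J·s) / (2 × 9.040e-11 m)
   Δp_min = 5.833e-25 kg·m/s

2. This momentum uncertainty corresponds to kinetic energy:
   KE ≈ (Δp)²/(2m) = (5.833e-25)²/(2 × 9.109e-31 kg)
   KE = 1.867e-19 J = 1.166 eV

Tighter localization requires more energy.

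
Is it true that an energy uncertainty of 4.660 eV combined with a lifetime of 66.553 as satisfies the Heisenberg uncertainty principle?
No, it violates the uncertainty relation.

Calculate the product ΔEΔt:
ΔE = 4.660 eV = 7.466e-19 J
ΔEΔt = (7.466e-19 J) × (6.655e-17 s)
ΔEΔt = 4.969e-35 J·s

Compare to the minimum allowed value ℏ/2:
ℏ/2 = 5.273e-35 J·s

Since ΔEΔt = 4.969e-35 J·s < 5.273e-35 J·s = ℏ/2,
this violates the uncertainty relation.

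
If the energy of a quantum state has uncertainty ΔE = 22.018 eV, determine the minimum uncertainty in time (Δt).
14.947 as

Using the energy-time uncertainty principle:
ΔEΔt ≥ ℏ/2

The minimum uncertainty in time is:
Δt_min = ℏ/(2ΔE)
Δt_min = (1.055e-34 J·s) / (2 × 3.528e-18 J)
Δt_min = 1.495e-17 s = 14.947 as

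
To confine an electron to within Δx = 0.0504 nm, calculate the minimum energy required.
3.750 eV

Localizing a particle requires giving it sufficient momentum uncertainty:

1. From uncertainty principle: Δp ≥ ℏ/(2Δx)
   Δp_min = (1.055e-34 J·s) / (2 × 5.040e-11 m)
   Δp_min = 1.046e-24 kg·m/s

2. This momentum uncertainty corresponds to kinetic energy:
   KE ≈ (Δp)²/(2m) = (1.046e-24)²/(2 × 9.109e-31 kg)
   KE = 6.008e-19 J = 3.750 eV

Tighter localization requires more energy.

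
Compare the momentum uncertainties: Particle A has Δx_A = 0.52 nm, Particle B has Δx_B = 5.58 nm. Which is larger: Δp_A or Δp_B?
Particle A has the larger minimum momentum uncertainty, by a factor of 10.73.

For each particle, the minimum momentum uncertainty is Δp_min = ℏ/(2Δx):

Particle A: Δp_A = ℏ/(2×5.200e-10 m) = 1.014e-25 kg·m/s
Particle B: Δp_B = ℏ/(2×5.580e-09 m) = 9.450e-27 kg·m/s

Ratio: Δp_A/Δp_B = 10.73

Since Δp_min ∝ 1/Δx, the particle with smaller position uncertainty (A) has larger momentum uncertainty.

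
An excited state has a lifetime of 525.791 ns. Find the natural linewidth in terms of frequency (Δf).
151.348 kHz

Using the energy-time uncertainty principle and E = hf:
ΔEΔt ≥ ℏ/2
hΔf·Δt ≥ ℏ/2

The minimum frequency uncertainty is:
Δf = ℏ/(2hτ) = 1/(4πτ)
Δf = 1/(4π × 5.258e-07 s)
Δf = 1.513e+05 Hz = 151.348 kHz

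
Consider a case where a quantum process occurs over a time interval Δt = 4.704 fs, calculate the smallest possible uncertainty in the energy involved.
69.963 meV

Using the energy-time uncertainty principle:
ΔEΔt ≥ ℏ/2

The minimum uncertainty in energy is:
ΔE_min = ℏ/(2Δt)
ΔE_min = (1.055e-34 J·s) / (2 × 4.704e-15 s)
ΔE_min = 1.121e-20 J = 69.963 meV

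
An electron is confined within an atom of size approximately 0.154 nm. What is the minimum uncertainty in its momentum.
3.424 × 10^-25 kg·m/s

Using the Heisenberg uncertainty principle:
ΔxΔp ≥ ℏ/2

With Δx ≈ L = 1.540e-10 m (the confinement size):
Δp_min = ℏ/(2Δx)
Δp_min = (1.055e-34 J·s) / (2 × 1.540e-10 m)
Δp_min = 3.424e-25 kg·m/s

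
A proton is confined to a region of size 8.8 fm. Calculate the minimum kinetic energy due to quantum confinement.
66.987 keV

Using the uncertainty principle:

1. Position uncertainty: Δx ≈ 8.800e-15 m
2. Minimum momentum uncertainty: Δp = ℏ/(2Δx) = 5.992e-21 kg·m/s
3. Minimum kinetic energy:
   KE = (Δp)²/(2m) = (5.992e-21)²/(2 × 1.673e-27 kg)
   KE = 1.073e-14 J = 66.987 keV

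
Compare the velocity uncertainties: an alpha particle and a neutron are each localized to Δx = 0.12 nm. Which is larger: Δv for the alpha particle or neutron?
The neutron has the larger minimum velocity uncertainty, by a ratio of 4.0.

For both particles, Δp_min = ℏ/(2Δx) = 4.394e-25 kg·m/s (same for both).

The velocity uncertainty is Δv = Δp/m:
- alpha particle: Δv = 4.394e-25 / 6.645e-27 = 6.613e+01 m/s = 66.129 m/s
- neutron: Δv = 4.394e-25 / 1.675e-27 = 2.623e+02 m/s = 262.343 m/s

Ratio: 2.623e+02 / 6.613e+01 = 4.0

The lighter particle has larger velocity uncertainty because Δv ∝ 1/m.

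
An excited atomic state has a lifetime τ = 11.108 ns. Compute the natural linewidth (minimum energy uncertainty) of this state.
29.628 neV

Using the energy-time uncertainty principle:
ΔEΔt ≥ ℏ/2

The lifetime τ represents the time uncertainty Δt.
The natural linewidth (minimum energy uncertainty) is:

ΔE = ℏ/(2τ)
ΔE = (1.055e-34 J·s) / (2 × 1.111e-08 s)
ΔE = 4.747e-27 J = 29.628 neV

This natural linewidth limits the precision of spectroscopic measurements.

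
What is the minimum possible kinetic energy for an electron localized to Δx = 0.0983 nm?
985.725 meV

Localizing a particle requires giving it sufficient momentum uncertainty:

1. From uncertainty principle: Δp ≥ ℏ/(2Δx)
   Δp_min = (1.055e-34 J·s) / (2 × 9.830e-11 m)
   Δp_min = 5.364e-25 kg·m/s

2. This momentum uncertainty corresponds to kinetic energy:
   KE ≈ (Δp)²/(2m) = (5.364e-25)²/(2 × 9.109e-31 kg)
   KE = 1.579e-19 J = 985.725 meV

Tighter localization requires more energy.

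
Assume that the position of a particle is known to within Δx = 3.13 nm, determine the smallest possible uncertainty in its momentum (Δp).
1.685 × 10^-26 kg·m/s

Using the Heisenberg uncertainty principle:
ΔxΔp ≥ ℏ/2

The minimum uncertainty in momentum is:
Δp_min = ℏ/(2Δx)
Δp_min = (1.055e-34 J·s) / (2 × 3.130e-09 m)
Δp_min = 1.685e-26 kg·m/s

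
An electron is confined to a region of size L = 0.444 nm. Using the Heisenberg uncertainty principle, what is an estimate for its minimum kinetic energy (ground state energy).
48.317 meV

Using the uncertainty principle to estimate ground state energy:

1. The position uncertainty is approximately the confinement size:
   Δx ≈ L = 4.440e-10 m

2. From ΔxΔp ≥ ℏ/2, the minimum momentum uncertainty is:
   Δp ≈ ℏ/(2L) = 1.188e-25 kg·m/s

3. The kinetic energy is approximately:
   KE ≈ (Δp)²/(2m) = (1.188e-25)²/(2 × 9.109e-31 kg)
   KE ≈ 7.741e-21 J = 48.317 meV

This is an order-of-magnitude estimate of the ground state energy.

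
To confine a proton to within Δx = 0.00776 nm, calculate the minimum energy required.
86.145 meV

Localizing a particle requires giving it sufficient momentum uncertainty:

1. From uncertainty principle: Δp ≥ ℏ/(2Δx)
   Δp_min = (1.055e-34 J·s) / (2 × 7.760e-12 m)
   Δp_min = 6.795e-24 kg·m/s

2. This momentum uncertainty corresponds to kinetic energy:
   KE ≈ (Δp)²/(2m) = (6.795e-24)²/(2 × 1.673e-27 kg)
   KE = 1.380e-20 J = 86.145 meV

Tighter localization requires more energy.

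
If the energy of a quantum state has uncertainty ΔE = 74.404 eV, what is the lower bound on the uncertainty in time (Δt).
4.423 as

Using the energy-time uncertainty principle:
ΔEΔt ≥ ℏ/2

The minimum uncertainty in time is:
Δt_min = ℏ/(2ΔE)
Δt_min = (1.055e-34 J·s) / (2 × 1.192e-17 J)
Δt_min = 4.423e-18 s = 4.423 as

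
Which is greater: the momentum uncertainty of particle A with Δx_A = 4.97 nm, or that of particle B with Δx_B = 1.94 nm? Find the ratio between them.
Particle B has the larger minimum momentum uncertainty, by a factor of 2.56.

For each particle, the minimum momentum uncertainty is Δp_min = ℏ/(2Δx):

Particle A: Δp_A = ℏ/(2×4.970e-09 m) = 1.061e-26 kg·m/s
Particle B: Δp_B = ℏ/(2×1.940e-09 m) = 2.718e-26 kg·m/s

Ratio: Δp_B/Δp_A = 2.56

Since Δp_min ∝ 1/Δx, the particle with smaller position uncertainty (B) has larger momentum uncertainty.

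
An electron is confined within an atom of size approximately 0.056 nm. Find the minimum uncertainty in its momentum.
9.416 × 10^-25 kg·m/s

Using the Heisenberg uncertainty principle:
ΔxΔp ≥ ℏ/2

With Δx ≈ L = 5.600e-11 m (the confinement size):
Δp_min = ℏ/(2Δx)
Δp_min = (1.055e-34 J·s) / (2 × 5.600e-11 m)
Δp_min = 9.416e-25 kg·m/s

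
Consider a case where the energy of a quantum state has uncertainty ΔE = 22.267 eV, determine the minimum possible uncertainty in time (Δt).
14.780 as

Using the energy-time uncertainty principle:
ΔEΔt ≥ ℏ/2

The minimum uncertainty in time is:
Δt_min = ℏ/(2ΔE)
Δt_min = (1.055e-34 J·s) / (2 × 3.568e-18 J)
Δt_min = 1.478e-17 s = 14.780 as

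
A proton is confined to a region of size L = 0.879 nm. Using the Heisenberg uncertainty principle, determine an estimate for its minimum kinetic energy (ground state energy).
6.714 μeV

Using the uncertainty principle to estimate ground state energy:

1. The position uncertainty is approximately the confinement size:
   Δx ≈ L = 8.790e-10 m

2. From ΔxΔp ≥ ℏ/2, the minimum momentum uncertainty is:
   Δp ≈ ℏ/(2L) = 5.999e-26 kg·m/s

3. The kinetic energy is approximately:
   KE ≈ (Δp)²/(2m) = (5.999e-26)²/(2 × 1.673e-27 kg)
   KE ≈ 1.076e-24 J = 6.714 μeV

This is an order-of-magnitude estimate of the ground state energy.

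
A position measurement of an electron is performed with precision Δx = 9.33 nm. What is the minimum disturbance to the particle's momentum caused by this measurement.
5.652 × 10^-27 kg·m/s

The uncertainty principle implies that measuring position disturbs momentum:
ΔxΔp ≥ ℏ/2

When we measure position with precision Δx, we necessarily introduce a momentum uncertainty:
Δp ≥ ℏ/(2Δx)
Δp_min = (1.055e-34 J·s) / (2 × 9.330e-09 m)
Δp_min = 5.652e-27 kg·m/s

The more precisely we measure position, the greater the momentum disturbance.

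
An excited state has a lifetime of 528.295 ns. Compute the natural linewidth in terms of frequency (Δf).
150.631 kHz

Using the energy-time uncertainty principle and E = hf:
ΔEΔt ≥ ℏ/2
hΔf·Δt ≥ ℏ/2

The minimum frequency uncertainty is:
Δf = ℏ/(2hτ) = 1/(4πτ)
Δf = 1/(4π × 5.283e-07 s)
Δf = 1.506e+05 Hz = 150.631 kHz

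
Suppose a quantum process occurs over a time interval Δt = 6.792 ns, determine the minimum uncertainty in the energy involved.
48.455 neV

Using the energy-time uncertainty principle:
ΔEΔt ≥ ℏ/2

The minimum uncertainty in energy is:
ΔE_min = ℏ/(2Δt)
ΔE_min = (1.055e-34 J·s) / (2 × 6.792e-09 s)
ΔE_min = 7.763e-27 J = 48.455 neV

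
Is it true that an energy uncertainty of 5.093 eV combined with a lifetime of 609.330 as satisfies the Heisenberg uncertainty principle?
Yes, it satisfies the uncertainty relation.

Calculate the product ΔEΔt:
ΔE = 5.093 eV = 8.160e-19 J
ΔEΔt = (8.160e-19 J) × (6.093e-16 s)
ΔEΔt = 4.972e-34 J·s

Compare to the minimum allowed value ℏ/2:
ℏ/2 = 5.273e-35 J·s

Since ΔEΔt = 4.972e-34 J·s ≥ 5.273e-35 J·s = ℏ/2,
this satisfies the uncertainty relation.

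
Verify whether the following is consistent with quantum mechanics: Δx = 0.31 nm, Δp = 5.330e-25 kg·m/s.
Yes, it satisfies the uncertainty principle.

Calculate the product ΔxΔp:
ΔxΔp = (3.100e-10 m) × (5.330e-25 kg·m/s)
ΔxΔp = 1.652e-34 J·s

Compare to the minimum allowed value ℏ/2:
ℏ/2 = 5.273e-35 J·s

Since ΔxΔp = 1.652e-34 J·s ≥ 5.273e-35 J·s = ℏ/2,
the measurement satisfies the uncertainty principle.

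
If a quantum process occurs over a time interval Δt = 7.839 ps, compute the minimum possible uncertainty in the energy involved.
41.983 μeV

Using the energy-time uncertainty principle:
ΔEΔt ≥ ℏ/2

The minimum uncertainty in energy is:
ΔE_min = ℏ/(2Δt)
ΔE_min = (1.055e-34 J·s) / (2 × 7.839e-12 s)
ΔE_min = 6.726e-24 J = 41.983 μeV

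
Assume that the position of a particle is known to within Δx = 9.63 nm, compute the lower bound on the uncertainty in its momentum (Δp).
5.475 × 10^-27 kg·m/s

Using the Heisenberg uncertainty principle:
ΔxΔp ≥ ℏ/2

The minimum uncertainty in momentum is:
Δp_min = ℏ/(2Δx)
Δp_min = (1.055e-34 J·s) / (2 × 9.630e-09 m)
Δp_min = 5.475e-27 kg·m/s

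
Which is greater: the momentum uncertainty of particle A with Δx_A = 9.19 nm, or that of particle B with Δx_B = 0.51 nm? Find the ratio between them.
Particle B has the larger minimum momentum uncertainty, by a factor of 18.02.

For each particle, the minimum momentum uncertainty is Δp_min = ℏ/(2Δx):

Particle A: Δp_A = ℏ/(2×9.190e-09 m) = 5.738e-27 kg·m/s
Particle B: Δp_B = ℏ/(2×5.100e-10 m) = 1.034e-25 kg·m/s

Ratio: Δp_B/Δp_A = 18.02

Since Δp_min ∝ 1/Δx, the particle with smaller position uncertainty (B) has larger momentum uncertainty.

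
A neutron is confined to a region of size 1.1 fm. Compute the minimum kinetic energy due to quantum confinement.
4.281 MeV

Using the uncertainty principle:

1. Position uncertainty: Δx ≈ 1.100e-15 m
2. Minimum momentum uncertainty: Δp = ℏ/(2Δx) = 4.794e-20 kg·m/s
3. Minimum kinetic energy:
   KE = (Δp)²/(2m) = (4.794e-20)²/(2 × 1.675e-27 kg)
   KE = 6.859e-13 J = 4.281 MeV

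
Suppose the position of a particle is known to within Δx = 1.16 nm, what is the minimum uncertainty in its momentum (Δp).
4.546 × 10^-26 kg·m/s

Using the Heisenberg uncertainty principle:
ΔxΔp ≥ ℏ/2

The minimum uncertainty in momentum is:
Δp_min = ℏ/(2Δx)
Δp_min = (1.055e-34 J·s) / (2 × 1.160e-09 m)
Δp_min = 4.546e-26 kg·m/s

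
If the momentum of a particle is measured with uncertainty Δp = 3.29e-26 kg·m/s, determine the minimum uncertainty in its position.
1.603 nm

Using the Heisenberg uncertainty principle:
ΔxΔp ≥ ℏ/2

The minimum uncertainty in position is:
Δx_min = ℏ/(2Δp)
Δx_min = (1.055e-34 J·s) / (2 × 3.290e-26 kg·m/s)
Δx_min = 1.603e-09 m = 1.603 nm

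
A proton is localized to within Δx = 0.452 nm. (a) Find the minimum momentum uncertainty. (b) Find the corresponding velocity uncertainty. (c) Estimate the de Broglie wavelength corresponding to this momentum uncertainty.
(a) Δp_min = 1.167 × 10^-25 kg·m/s
(b) Δv_min = 69.744 m/s
(c) λ_dB = 5.680 nm

Step-by-step:

(a) From the uncertainty principle:
Δp_min = ℏ/(2Δx) = (1.055e-34 J·s)/(2 × 4.520e-10 m) = 1.167e-25 kg·m/s

(b) The velocity uncertainty:
Δv = Δp/m = (1.167e-25 kg·m/s)/(1.673e-27 kg) = 6.974e+01 m/s = 69.744 m/s

(c) The de Broglie wavelength for this momentum:
λ = h/p = (6.626e-34 J·s)/(1.167e-25 kg·m/s) = 5.680e-09 m = 5.680 nm

Note: The de Broglie wavelength is comparable to the localization size, as expected from wave-particle duality.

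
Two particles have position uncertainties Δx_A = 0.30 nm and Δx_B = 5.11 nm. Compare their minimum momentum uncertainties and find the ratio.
Particle A has the larger minimum momentum uncertainty, by a factor of 17.03.

For each particle, the minimum momentum uncertainty is Δp_min = ℏ/(2Δx):

Particle A: Δp_A = ℏ/(2×3.000e-10 m) = 1.758e-25 kg·m/s
Particle B: Δp_B = ℏ/(2×5.110e-09 m) = 1.032e-26 kg·m/s

Ratio: Δp_A/Δp_B = 17.03

Since Δp_min ∝ 1/Δx, the particle with smaller position uncertainty (A) has larger momentum uncertainty.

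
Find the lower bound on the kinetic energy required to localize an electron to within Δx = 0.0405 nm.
5.807 eV

Localizing a particle requires giving it sufficient momentum uncertainty:

1. From uncertainty principle: Δp ≥ ℏ/(2Δx)
   Δp_min = (1.055e-34 J·s) / (2 × 4.050e-11 m)
   Δp_min = 1.302e-24 kg·m/s

2. This momentum uncertainty corresponds to kinetic energy:
   KE ≈ (Δp)²/(2m) = (1.302e-24)²/(2 × 9.109e-31 kg)
   KE = 9.304e-19 J = 5.807 eV

Tighter localization requires more energy.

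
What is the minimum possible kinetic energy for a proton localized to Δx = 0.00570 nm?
159.663 meV

Localizing a particle requires giving it sufficient momentum uncertainty:

1. From uncertainty principle: Δp ≥ ℏ/(2Δx)
   Δp_min = (1.055e-34 J·s) / (2 × 5.700e-12 m)
   Δp_min = 9.251e-24 kg·m/s

2. This momentum uncertainty corresponds to kinetic energy:
   KE ≈ (Δp)²/(2m) = (9.251e-24)²/(2 × 1.673e-27 kg)
   KE = 2.558e-20 J = 159.663 meV

Tighter localization requires more energy.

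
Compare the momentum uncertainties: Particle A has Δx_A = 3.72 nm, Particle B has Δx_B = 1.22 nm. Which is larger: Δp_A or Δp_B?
Particle B has the larger minimum momentum uncertainty, by a factor of 3.05.

For each particle, the minimum momentum uncertainty is Δp_min = ℏ/(2Δx):

Particle A: Δp_A = ℏ/(2×3.720e-09 m) = 1.417e-26 kg·m/s
Particle B: Δp_B = ℏ/(2×1.220e-09 m) = 4.322e-26 kg·m/s

Ratio: Δp_B/Δp_A = 3.05

Since Δp_min ∝ 1/Δx, the particle with smaller position uncertainty (B) has larger momentum uncertainty.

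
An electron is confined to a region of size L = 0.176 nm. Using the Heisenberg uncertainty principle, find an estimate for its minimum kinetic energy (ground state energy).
307.495 meV

Using the uncertainty principle to estimate ground state energy:

1. The position uncertainty is approximately the confinement size:
   Δx ≈ L = 1.760e-10 m

2. From ΔxΔp ≥ ℏ/2, the minimum momentum uncertainty is:
   Δp ≈ ℏ/(2L) = 2.996e-25 kg·m/s

3. The kinetic energy is approximately:
   KE ≈ (Δp)²/(2m) = (2.996e-25)²/(2 × 9.109e-31 kg)
   KE ≈ 4.927e-20 J = 307.495 meV

This is an order-of-magnitude estimate of the ground state energy.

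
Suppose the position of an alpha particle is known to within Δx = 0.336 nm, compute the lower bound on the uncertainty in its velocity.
23.618 m/s

Using the Heisenberg uncertainty principle and Δp = mΔv:
ΔxΔp ≥ ℏ/2
Δx(mΔv) ≥ ℏ/2

The minimum uncertainty in velocity is:
Δv_min = ℏ/(2mΔx)
Δv_min = (1.055e-34 J·s) / (2 × 6.645e-27 kg × 3.360e-10 m)
Δv_min = 2.362e+01 m/s = 23.618 m/s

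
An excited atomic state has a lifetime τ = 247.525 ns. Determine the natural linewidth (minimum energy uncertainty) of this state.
1.330 neV

Using the energy-time uncertainty principle:
ΔEΔt ≥ ℏ/2

The lifetime τ represents the time uncertainty Δt.
The natural linewidth (minimum energy uncertainty) is:

ΔE = ℏ/(2τ)
ΔE = (1.055e-34 J·s) / (2 × 2.475e-07 s)
ΔE = 2.130e-28 J = 1.330 neV

This natural linewidth limits the precision of spectroscopic measurements.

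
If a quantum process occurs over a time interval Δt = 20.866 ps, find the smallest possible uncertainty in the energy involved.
15.772 μeV

Using the energy-time uncertainty principle:
ΔEΔt ≥ ℏ/2

The minimum uncertainty in energy is:
ΔE_min = ℏ/(2Δt)
ΔE_min = (1.055e-34 J·s) / (2 × 2.087e-11 s)
ΔE_min = 2.527e-24 J = 15.772 μeV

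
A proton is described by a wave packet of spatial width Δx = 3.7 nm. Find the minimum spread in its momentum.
1.425 × 10^-26 kg·m/s

For a wave packet, the spatial width Δx and momentum spread Δp are related by the uncertainty principle:
ΔxΔp ≥ ℏ/2

The minimum momentum spread is:
Δp_min = ℏ/(2Δx)
Δp_min = (1.055e-34 J·s) / (2 × 3.700e-09 m)
Δp_min = 1.425e-26 kg·m/s

A wave packet cannot have both a well-defined position and well-defined momentum.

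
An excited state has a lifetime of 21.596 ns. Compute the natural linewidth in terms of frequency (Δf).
3.685 MHz

Using the energy-time uncertainty principle and E = hf:
ΔEΔt ≥ ℏ/2
hΔf·Δt ≥ ℏ/2

The minimum frequency uncertainty is:
Δf = ℏ/(2hτ) = 1/(4πτ)
Δf = 1/(4π × 2.160e-08 s)
Δf = 3.685e+06 Hz = 3.685 MHz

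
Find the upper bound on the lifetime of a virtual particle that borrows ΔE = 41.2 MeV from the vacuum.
7.988 ys

Using the energy-time uncertainty principle:
ΔEΔt ≥ ℏ/2

For a virtual particle borrowing energy ΔE, the maximum lifetime is:
Δt_max = ℏ/(2ΔE)

Converting energy:
ΔE = 41.2 MeV = 6.601e-12 J

Δt_max = (1.055e-34 J·s) / (2 × 6.601e-12 J)
Δt_max = 7.988e-24 s = 7.988 ys

Virtual particles with higher borrowed energy exist for shorter times.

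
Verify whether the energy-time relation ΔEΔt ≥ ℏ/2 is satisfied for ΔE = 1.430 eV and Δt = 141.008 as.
No, it violates the uncertainty relation.

Calculate the product ΔEΔt:
ΔE = 1.430 eV = 2.291e-19 J
ΔEΔt = (2.291e-19 J) × (1.410e-16 s)
ΔEΔt = 3.231e-35 J·s

Compare to the minimum allowed value ℏ/2:
ℏ/2 = 5.273e-35 J·s

Since ΔEΔt = 3.231e-35 J·s < 5.273e-35 J·s = ℏ/2,
this violates the uncertainty relation.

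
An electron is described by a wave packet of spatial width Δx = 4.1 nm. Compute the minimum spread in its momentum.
1.286 × 10^-26 kg·m/s

For a wave packet, the spatial width Δx and momentum spread Δp are related by the uncertainty principle:
ΔxΔp ≥ ℏ/2

The minimum momentum spread is:
Δp_min = ℏ/(2Δx)
Δp_min = (1.055e-34 J·s) / (2 × 4.100e-09 m)
Δp_min = 1.286e-26 kg·m/s

A wave packet cannot have both a well-defined position and well-defined momentum.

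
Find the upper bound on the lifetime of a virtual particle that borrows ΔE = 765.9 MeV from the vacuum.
4.297 × 10^-25 s

Using the energy-time uncertainty principle:
ΔEΔt ≥ ℏ/2

For a virtual particle borrowing energy ΔE, the maximum lifetime is:
Δt_max = ℏ/(2ΔE)

Converting energy:
ΔE = 765.9 MeV = 1.227e-10 J

Δt_max = (1.055e-34 J·s) / (2 × 1.227e-10 J)
Δt_max = 4.297e-25 s = 4.297 × 10^-25 s

Virtual particles with higher borrowed energy exist for shorter times.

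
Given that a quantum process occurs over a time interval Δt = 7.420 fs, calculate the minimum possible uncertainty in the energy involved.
44.354 meV

Using the energy-time uncertainty principle:
ΔEΔt ≥ ℏ/2

The minimum uncertainty in energy is:
ΔE_min = ℏ/(2Δt)
ΔE_min = (1.055e-34 J·s) / (2 × 7.420e-15 s)
ΔE_min = 7.106e-21 J = 44.354 meV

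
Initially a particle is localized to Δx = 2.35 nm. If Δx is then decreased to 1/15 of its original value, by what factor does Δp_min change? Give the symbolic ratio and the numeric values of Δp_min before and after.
Original Δp_min = 2.244 × 10^-26 kg·m/s; new Δp'_min = 3.366 × 10^-25 kg·m/s; ratio Δp'_min/Δp_min = 15.

From the uncertainty principle ΔxΔp ≥ ℏ/2, the minimum momentum uncertainty is Δp_min = ℏ/(2Δx).

Original (Δx = 2.35 nm = 2.350e-09 m):
Δp_min = (1.055e-34 J·s)/(2 × 2.350e-09 m) = 2.244e-26 kg·m/s

When Δx → (1/15)Δx:
Δp'_min = ℏ/(2 × (1/15)Δx) = 15 × ℏ/(2Δx) = 15 × Δp_min
Δp'_min = 15 × 2.244e-26 kg·m/s = 3.366e-25 kg·m/s

Since Δp_min ∝ 1/Δx, when Δx is decreased to 1/15 of its original value, Δp_min increases to 15 times its original value.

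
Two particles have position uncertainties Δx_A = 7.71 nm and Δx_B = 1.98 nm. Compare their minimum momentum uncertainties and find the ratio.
Particle B has the larger minimum momentum uncertainty, by a factor of 3.89.

For each particle, the minimum momentum uncertainty is Δp_min = ℏ/(2Δx):

Particle A: Δp_A = ℏ/(2×7.710e-09 m) = 6.839e-27 kg·m/s
Particle B: Δp_B = ℏ/(2×1.980e-09 m) = 2.663e-26 kg·m/s

Ratio: Δp_B/Δp_A = 3.89

Since Δp_min ∝ 1/Δx, the particle with smaller position uncertainty (B) has larger momentum uncertainty.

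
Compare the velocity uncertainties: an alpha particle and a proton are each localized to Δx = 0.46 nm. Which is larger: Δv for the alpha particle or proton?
The proton has the larger minimum velocity uncertainty, by a ratio of 4.0.

For both particles, Δp_min = ℏ/(2Δx) = 1.146e-25 kg·m/s (same for both).

The velocity uncertainty is Δv = Δp/m:
- alpha particle: Δv = 1.146e-25 / 6.645e-27 = 1.725e+01 m/s = 17.251 m/s
- proton: Δv = 1.146e-25 / 1.673e-27 = 6.853e+01 m/s = 68.532 m/s

Ratio: 6.853e+01 / 1.725e+01 = 4.0

The lighter particle has larger velocity uncertainty because Δv ∝ 1/m.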